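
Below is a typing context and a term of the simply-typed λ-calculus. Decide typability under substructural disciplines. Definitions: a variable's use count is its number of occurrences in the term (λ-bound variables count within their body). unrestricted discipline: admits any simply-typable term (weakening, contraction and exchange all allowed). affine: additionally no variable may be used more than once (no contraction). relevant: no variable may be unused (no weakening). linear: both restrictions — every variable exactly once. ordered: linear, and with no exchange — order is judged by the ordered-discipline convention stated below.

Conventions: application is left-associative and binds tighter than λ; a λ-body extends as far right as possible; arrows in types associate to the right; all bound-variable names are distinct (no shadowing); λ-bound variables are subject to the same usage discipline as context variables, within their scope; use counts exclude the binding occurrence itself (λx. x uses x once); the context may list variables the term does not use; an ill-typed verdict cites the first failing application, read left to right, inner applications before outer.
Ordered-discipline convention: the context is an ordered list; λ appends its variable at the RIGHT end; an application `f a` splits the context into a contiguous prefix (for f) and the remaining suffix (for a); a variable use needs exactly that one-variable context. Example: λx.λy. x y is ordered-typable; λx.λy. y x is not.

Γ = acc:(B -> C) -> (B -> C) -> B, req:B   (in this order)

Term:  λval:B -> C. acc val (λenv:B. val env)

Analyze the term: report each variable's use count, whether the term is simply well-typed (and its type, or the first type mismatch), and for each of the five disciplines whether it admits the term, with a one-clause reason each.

use counts: acc=1, req=0, val [bound]=2, env [bound]=1
use order (left to right): acc, val, val, env
typing: ✓ — (B -> C) -> B
ordered: ✗, uses contraction: val ×2; unused: req — weakening required
linear: ✗, uses contraction: val ×2; unused: req — weakening required
affine: ✗, uses contraction: val ×2
relevant: ✗, unused: req — weakening required
unrestricted: ✓, type-checks ((B -> C) -> B) and nothing is barred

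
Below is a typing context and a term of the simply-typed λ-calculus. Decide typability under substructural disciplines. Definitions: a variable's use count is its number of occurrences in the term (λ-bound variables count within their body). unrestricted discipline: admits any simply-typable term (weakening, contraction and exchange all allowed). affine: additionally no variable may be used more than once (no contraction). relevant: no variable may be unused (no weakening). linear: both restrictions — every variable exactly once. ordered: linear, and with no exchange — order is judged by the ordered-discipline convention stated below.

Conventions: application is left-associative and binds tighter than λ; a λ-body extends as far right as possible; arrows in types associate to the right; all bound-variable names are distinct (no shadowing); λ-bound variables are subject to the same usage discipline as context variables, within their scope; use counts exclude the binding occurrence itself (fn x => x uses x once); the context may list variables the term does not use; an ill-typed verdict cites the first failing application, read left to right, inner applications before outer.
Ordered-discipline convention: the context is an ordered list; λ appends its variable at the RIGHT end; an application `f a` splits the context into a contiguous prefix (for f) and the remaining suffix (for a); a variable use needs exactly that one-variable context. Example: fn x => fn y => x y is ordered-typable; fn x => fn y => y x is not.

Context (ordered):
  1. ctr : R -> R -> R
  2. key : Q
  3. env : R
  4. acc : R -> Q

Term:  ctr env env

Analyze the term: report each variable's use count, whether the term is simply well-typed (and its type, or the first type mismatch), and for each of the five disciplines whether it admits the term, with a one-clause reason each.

counts: ctr=1; key=0; env=2; acc=0
uses in reading order: ctr, env, env
typing: the term checks, with type R
ordered: ✗ — repeated use of env ×2; key, acc left unused
linear: ✗ — repeated use of env ×2; key, acc left unused
affine: ✗ — repeated use of env ×2
relevant: ✗ — key, acc left unused
unrestricted: ✓ — simply typable at R; W, C, E all held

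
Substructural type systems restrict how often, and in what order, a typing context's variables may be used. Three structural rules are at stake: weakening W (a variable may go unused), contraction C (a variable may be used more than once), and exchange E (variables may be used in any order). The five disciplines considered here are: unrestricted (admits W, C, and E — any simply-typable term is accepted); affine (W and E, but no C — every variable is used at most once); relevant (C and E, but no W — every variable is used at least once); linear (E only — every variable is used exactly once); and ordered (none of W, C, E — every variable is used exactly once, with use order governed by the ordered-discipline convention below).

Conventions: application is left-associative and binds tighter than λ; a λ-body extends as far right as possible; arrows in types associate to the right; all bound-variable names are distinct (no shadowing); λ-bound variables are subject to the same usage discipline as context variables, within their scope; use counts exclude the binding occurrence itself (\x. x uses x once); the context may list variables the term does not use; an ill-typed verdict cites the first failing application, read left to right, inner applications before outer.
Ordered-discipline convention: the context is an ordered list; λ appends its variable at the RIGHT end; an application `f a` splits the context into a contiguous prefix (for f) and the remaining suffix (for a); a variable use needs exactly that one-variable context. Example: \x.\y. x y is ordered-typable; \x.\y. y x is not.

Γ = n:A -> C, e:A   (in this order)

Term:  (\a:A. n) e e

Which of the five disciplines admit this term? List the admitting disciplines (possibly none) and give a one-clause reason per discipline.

accepted by: unrestricted
counts: n ×1; e ×2; a [bound] ×0
uses in reading order: n, e, e
typing: the term checks, with type C
ordered: ✗ — uses contraction: e ×2; needs weakening: a unused
linear: ✗ — uses contraction: e ×2; needs weakening: a unused
affine: ✗ — uses contraction: e ×2
relevant: ✗ — needs weakening: a unused
unrestricted: ✓ — well-typed at C; no restrictions here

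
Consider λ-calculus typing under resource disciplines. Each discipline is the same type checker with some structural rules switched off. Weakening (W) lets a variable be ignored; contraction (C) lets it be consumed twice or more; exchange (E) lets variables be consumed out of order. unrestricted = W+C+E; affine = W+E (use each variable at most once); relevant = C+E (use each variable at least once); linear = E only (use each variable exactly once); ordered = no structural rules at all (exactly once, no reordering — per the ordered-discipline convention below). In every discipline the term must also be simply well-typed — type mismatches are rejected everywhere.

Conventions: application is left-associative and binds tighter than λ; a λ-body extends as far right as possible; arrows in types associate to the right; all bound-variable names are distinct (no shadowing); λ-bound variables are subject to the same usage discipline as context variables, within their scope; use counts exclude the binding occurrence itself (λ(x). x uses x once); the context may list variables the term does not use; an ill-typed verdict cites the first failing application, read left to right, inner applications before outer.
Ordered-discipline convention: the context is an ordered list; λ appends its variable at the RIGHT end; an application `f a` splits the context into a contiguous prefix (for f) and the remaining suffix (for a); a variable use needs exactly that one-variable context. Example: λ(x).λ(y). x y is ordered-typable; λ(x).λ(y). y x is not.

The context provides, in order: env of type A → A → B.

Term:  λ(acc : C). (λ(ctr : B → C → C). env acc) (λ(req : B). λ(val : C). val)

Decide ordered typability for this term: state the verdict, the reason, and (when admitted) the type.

no — not simply typable
use counts: env ×1; acc (bound) ×1; ctr (bound) ×0; req (bound) ×0; val (bound) ×1
left-to-right use order: env, acc, val
typing: ill-typed: an application expects A but receives C
summary: ordered ✗, linear ✗, affine ✗, relevant ✗, unrestricted ✗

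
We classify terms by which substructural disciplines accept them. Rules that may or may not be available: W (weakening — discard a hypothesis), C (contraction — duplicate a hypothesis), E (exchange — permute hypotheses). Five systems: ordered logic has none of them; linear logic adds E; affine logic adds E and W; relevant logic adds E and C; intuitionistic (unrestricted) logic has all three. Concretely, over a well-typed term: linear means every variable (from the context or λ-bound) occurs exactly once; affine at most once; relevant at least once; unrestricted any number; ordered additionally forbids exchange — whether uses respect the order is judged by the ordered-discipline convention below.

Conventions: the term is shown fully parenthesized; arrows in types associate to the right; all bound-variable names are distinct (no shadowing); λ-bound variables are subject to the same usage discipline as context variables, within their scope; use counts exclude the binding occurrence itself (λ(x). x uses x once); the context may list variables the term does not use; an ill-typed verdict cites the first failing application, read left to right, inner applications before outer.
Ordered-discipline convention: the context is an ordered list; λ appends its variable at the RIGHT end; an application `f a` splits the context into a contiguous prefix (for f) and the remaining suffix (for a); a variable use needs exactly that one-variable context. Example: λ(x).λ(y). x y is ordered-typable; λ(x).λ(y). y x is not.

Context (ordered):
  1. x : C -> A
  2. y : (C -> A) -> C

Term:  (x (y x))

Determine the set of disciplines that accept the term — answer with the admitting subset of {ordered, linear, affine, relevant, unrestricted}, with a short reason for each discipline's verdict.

accepted by: relevant, unrestricted
usage: x: 2, y: 1
order of uses: x, y, x
typing: the term checks, with type A
ordered: ✗, x ×2 used more than once (contraction)
linear: ✗, x ×2 used more than once (contraction)
affine: ✗, x ×2 used more than once (contraction)
relevant: ✓, at least one use each (x, y)
unrestricted: ✓, type-checks (A) and nothing is barred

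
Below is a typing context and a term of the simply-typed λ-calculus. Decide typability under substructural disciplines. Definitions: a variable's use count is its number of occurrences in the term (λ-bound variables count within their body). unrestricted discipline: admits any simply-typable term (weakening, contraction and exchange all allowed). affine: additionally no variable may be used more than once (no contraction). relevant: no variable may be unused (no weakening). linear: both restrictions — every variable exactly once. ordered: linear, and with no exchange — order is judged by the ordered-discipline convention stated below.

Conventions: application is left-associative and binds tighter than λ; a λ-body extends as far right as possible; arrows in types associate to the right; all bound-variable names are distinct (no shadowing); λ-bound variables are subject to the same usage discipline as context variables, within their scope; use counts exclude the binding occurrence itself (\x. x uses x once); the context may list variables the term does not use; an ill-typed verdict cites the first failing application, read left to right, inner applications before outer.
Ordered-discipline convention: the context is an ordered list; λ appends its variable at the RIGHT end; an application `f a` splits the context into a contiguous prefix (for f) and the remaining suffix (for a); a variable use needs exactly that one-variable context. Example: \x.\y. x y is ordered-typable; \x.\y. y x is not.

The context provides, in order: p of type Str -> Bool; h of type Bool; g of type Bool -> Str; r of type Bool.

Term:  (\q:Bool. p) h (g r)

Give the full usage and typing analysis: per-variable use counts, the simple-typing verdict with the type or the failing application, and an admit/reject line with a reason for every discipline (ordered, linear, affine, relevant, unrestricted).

usage: p: 1; h: 1; g: 1; r: 1; q (λ-bound): 0
use order (left to right): p, h, g, r
typing: the term checks, with type Bool
ordered: ✗, needs weakening: q unused
linear: ✗, needs weakening: q unused
affine: ✓, at most one use each (p, h, g, r, q)
relevant: ✗, needs weakening: q unused
unrestricted: ✓, well-typed at Bool; no restrictions here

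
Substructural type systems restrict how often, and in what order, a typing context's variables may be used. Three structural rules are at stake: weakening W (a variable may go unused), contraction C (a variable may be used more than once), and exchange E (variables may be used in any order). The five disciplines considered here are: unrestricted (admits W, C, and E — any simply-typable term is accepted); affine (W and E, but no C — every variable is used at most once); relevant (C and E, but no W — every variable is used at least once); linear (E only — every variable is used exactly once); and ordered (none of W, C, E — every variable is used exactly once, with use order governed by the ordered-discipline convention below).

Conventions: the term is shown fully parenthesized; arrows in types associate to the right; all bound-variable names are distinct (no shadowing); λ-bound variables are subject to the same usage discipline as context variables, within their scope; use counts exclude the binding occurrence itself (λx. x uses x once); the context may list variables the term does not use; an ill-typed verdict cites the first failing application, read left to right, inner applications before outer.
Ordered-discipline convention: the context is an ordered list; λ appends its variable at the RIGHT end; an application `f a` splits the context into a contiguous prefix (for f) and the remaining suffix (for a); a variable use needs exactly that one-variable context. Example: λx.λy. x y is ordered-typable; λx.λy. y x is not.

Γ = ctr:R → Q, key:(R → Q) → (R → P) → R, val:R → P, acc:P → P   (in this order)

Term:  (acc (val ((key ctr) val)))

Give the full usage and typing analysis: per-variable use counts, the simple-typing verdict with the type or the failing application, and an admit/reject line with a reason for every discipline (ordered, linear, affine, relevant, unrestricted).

variable uses: ctr=1; key=1; val=2; acc=1
use order (left to right): acc, val, key, ctr, val
typing: well-typed — term : P
ordered: ✗, uses contraction: val ×2
linear: ✗, uses contraction: val ×2
affine: ✗, uses contraction: val ×2
relevant: ✓, every one of ctr, key, val, acc appears
unrestricted: ✓, well-typed at P; no restrictions here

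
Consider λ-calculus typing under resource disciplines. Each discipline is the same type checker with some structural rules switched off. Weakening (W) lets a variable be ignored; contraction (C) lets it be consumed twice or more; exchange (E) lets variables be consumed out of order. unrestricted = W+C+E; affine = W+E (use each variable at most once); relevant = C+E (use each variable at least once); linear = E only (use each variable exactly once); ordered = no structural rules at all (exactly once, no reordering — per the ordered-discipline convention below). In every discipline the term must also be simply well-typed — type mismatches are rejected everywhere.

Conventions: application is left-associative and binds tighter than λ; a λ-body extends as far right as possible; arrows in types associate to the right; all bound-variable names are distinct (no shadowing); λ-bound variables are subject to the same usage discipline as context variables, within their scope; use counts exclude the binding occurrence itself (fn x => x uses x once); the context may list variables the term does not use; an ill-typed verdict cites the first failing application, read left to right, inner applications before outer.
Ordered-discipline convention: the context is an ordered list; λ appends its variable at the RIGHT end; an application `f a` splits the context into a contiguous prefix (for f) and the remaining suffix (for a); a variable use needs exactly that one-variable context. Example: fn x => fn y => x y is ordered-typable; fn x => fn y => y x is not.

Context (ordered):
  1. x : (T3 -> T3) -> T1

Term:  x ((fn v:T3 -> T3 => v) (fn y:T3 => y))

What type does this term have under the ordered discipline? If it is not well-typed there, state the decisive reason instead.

term : T1
variable uses: x=1, v [bound]=1, y [bound]=1
left-to-right use order: x, v, y
typing: well-typed at T1
all disciplines: ordered ✓ | linear ✓ | affine ✓ | relevant ✓ | unrestricted ✓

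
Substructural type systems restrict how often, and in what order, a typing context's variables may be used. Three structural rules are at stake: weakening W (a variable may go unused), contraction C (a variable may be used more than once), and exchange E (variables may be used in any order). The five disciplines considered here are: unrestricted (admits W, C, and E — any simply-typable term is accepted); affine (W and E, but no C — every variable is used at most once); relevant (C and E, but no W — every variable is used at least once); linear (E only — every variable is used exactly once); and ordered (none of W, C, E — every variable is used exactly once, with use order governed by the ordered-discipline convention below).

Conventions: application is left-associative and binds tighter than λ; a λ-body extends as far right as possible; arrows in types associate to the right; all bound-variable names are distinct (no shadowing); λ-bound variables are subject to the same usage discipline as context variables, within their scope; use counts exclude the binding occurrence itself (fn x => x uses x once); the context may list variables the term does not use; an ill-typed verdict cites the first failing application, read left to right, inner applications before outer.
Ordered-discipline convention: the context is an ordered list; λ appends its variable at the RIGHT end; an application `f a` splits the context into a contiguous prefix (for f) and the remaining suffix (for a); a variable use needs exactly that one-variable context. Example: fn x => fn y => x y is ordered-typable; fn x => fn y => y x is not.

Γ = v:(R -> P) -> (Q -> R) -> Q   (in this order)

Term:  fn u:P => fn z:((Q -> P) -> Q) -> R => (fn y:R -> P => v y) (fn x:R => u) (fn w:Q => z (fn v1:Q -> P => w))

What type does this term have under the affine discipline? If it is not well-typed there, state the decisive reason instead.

term : P -> (((Q -> P) -> Q) -> R) -> Q
variable uses: v ×1; u [bound] ×1; z [bound] ×1; y [bound] ×1; x [bound] ×0; w [bound] ×1; v1 [bound] ×0
left-to-right use order: v, y, u, z, w
typing: ✓ — P -> (((Q -> P) -> Q) -> R) -> Q
across the five disciplines: ordered ✗ | linear ✗ | affine ✓ | relevant ✗ | unrestricted ✓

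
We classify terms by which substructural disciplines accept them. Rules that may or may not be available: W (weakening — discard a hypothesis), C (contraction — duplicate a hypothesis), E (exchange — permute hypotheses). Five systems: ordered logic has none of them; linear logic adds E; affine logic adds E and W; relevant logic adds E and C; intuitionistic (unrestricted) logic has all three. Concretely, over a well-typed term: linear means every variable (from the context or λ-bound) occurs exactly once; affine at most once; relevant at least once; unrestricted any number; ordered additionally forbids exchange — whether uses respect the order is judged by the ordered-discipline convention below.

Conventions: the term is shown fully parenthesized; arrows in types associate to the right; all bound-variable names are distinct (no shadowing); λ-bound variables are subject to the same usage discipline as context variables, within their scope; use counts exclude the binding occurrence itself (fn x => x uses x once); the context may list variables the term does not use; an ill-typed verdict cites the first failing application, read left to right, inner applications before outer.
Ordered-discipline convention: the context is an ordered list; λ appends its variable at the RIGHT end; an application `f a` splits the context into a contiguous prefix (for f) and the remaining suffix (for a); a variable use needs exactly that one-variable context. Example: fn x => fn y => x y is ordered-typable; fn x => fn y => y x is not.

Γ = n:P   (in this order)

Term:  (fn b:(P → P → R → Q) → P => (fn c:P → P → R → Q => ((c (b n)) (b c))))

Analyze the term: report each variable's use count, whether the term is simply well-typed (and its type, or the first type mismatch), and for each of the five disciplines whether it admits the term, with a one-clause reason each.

counts: n ×1, b (bound) ×2, c (bound) ×2
left-to-right use order: c, b, n, b, c
typing: ill-typed: a function awaiting P → P → R → Q gets P
ordered ✗ (not simply typable)
linear ✗ (fails simple typing)
affine ✗ (a type mismatch blocks all five)
relevant ✗ (the type mismatch rejects it)
unrestricted ✗ (not simply typable)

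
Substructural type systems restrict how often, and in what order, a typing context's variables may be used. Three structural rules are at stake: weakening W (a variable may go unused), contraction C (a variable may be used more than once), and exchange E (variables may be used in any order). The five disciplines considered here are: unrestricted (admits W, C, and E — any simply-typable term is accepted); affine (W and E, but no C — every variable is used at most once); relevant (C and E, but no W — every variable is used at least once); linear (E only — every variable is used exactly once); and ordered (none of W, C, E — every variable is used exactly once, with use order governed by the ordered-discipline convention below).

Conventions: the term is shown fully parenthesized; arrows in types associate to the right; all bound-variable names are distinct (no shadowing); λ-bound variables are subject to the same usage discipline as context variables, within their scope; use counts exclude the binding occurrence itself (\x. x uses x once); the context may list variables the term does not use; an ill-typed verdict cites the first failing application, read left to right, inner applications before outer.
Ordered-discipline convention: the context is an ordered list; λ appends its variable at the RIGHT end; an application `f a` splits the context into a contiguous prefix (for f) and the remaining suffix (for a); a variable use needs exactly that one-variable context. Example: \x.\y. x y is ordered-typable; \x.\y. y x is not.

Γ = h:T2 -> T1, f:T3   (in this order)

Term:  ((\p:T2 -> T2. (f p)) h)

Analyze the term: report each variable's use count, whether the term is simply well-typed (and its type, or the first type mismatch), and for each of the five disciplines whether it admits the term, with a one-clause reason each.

usage: h: 1; f: 1; p (λ-bound): 1
use order (left to right): f, p, h
typing: ill-typed: can't apply a value of type T3
ordered: ✗ — not simply typable
linear: ✗ — fails simple typing
affine: ✗ — a type mismatch blocks all five
relevant: ✗ — the type mismatch rejects it
unrestricted: ✗ — not simply typable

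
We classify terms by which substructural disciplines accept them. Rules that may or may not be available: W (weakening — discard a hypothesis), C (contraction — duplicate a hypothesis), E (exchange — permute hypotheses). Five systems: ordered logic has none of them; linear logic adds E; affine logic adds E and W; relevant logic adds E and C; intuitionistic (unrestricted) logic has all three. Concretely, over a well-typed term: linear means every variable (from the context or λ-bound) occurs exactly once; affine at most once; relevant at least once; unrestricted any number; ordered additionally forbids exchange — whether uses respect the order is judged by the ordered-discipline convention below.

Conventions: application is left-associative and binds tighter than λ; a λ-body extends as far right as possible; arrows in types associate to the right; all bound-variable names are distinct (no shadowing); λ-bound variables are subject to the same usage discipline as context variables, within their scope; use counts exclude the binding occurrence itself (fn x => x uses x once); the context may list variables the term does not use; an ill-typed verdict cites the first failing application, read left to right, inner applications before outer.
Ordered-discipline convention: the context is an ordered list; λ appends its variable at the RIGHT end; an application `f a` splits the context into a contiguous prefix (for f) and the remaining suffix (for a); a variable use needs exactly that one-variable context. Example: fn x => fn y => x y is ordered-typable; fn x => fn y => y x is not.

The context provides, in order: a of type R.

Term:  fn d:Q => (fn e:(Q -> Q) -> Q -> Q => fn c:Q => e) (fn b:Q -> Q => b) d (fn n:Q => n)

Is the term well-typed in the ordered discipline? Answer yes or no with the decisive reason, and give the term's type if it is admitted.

no — a, c left unused
counts: a=0, d (bound)=1, e (bound)=1, c (bound)=0, b (bound)=1, n (bound)=1
left-to-right use order: e, b, d, n
typing: ✓ — Q -> Q -> Q
per-discipline verdicts: ordered ✗; linear ✗; affine ✓; relevant ✗; unrestricted ✓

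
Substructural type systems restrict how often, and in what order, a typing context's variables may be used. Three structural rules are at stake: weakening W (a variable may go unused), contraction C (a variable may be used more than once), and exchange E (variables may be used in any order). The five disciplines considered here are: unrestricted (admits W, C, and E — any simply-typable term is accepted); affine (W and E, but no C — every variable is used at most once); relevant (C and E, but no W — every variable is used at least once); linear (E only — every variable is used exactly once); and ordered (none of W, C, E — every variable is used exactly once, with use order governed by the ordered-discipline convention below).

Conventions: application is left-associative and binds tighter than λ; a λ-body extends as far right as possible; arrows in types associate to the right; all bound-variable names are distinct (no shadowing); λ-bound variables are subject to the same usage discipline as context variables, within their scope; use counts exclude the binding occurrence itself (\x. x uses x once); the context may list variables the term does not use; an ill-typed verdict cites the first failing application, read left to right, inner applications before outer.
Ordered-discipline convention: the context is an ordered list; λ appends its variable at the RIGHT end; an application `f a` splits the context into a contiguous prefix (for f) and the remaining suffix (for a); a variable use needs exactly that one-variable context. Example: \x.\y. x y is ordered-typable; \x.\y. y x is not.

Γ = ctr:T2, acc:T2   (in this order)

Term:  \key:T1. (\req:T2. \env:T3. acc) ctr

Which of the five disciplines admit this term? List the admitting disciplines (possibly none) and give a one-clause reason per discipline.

admitted in: affine, unrestricted
use counts: ctr: 1×, acc: 1×, key [bound]: 0×, req [bound]: 0×, env [bound]: 0×
left-to-right use order: acc, ctr
typing: the term checks, with type T1 -> T3 -> T2
ordered: ✗, unused: key, req, env — weakening required
linear: ✗, unused: key, req, env — weakening required
affine: ✓, no duplicate uses among ctr, acc, key, req, env
relevant: ✗, unused: key, req, env — weakening required
unrestricted: ✓, well-typed at T1 -> T3 -> T2; no restrictions here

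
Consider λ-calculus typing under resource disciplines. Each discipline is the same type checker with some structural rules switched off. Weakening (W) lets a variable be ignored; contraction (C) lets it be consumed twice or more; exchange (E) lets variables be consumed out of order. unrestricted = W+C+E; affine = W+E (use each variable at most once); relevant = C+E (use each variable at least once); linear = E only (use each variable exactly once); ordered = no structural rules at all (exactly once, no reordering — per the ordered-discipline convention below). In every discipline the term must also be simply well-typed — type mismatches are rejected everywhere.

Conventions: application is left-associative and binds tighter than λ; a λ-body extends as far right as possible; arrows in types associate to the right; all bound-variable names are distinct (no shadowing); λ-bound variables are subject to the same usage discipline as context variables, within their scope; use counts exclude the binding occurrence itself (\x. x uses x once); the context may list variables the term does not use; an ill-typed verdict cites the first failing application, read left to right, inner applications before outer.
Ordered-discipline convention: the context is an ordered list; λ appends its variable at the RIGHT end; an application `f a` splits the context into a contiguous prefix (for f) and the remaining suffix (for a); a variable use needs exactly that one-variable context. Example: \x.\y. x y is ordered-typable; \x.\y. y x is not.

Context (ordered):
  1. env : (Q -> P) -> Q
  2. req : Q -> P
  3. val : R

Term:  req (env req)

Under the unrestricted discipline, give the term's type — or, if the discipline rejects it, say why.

term : P
use counts: env ×1; req ×2; val ×0
left-to-right use order: req, env, req
typing: the term checks, with type P
all disciplines: ordered ✗ · linear ✗ · affine ✗ · relevant ✗ · unrestricted ✓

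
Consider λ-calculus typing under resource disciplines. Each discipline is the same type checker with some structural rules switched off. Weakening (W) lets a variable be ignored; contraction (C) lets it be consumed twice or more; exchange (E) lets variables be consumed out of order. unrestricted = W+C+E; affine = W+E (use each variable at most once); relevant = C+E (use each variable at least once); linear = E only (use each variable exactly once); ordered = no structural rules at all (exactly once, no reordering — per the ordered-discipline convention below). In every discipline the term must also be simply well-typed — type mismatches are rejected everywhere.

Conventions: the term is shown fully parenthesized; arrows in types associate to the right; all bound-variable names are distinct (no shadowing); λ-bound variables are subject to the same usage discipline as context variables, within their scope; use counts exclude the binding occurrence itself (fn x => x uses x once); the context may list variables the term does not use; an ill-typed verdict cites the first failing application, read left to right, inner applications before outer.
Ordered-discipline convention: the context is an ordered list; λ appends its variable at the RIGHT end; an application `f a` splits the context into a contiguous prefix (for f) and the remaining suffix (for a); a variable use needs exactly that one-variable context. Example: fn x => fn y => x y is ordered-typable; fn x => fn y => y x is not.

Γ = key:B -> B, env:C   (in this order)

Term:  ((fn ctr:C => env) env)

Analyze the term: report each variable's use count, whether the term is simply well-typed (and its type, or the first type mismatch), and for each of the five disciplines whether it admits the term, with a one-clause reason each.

variable uses: key ×0, env ×2, ctr (λ-bound) ×0
order of uses: env, env
typing: ✓ — C
ordered: ✗ — uses contraction: env ×2; key, ctr left unused
linear: ✗ — uses contraction: env ×2; key, ctr left unused
affine: ✗ — uses contraction: env ×2
relevant: ✗ — key, ctr left unused
unrestricted: ✓ — simply typable at C; W, C, E all held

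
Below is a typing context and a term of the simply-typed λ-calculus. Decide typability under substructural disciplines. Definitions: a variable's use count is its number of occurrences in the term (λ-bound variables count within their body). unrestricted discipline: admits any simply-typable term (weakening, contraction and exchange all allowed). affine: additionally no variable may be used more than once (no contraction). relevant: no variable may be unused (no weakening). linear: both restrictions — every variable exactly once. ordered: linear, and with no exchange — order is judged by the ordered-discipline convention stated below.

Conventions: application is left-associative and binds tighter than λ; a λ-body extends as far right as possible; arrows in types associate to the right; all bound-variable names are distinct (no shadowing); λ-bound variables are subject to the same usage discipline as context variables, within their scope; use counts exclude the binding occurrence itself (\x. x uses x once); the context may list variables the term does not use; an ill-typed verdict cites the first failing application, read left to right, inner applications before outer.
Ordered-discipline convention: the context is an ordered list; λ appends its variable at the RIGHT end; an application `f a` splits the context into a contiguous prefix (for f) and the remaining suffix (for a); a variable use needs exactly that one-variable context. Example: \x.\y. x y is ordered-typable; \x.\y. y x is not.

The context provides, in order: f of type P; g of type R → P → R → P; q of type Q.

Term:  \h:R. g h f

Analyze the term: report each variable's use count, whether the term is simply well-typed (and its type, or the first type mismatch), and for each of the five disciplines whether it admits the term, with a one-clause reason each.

usage: f ×1, g ×1, q ×0, h (bound) ×1
order of uses: g, h, f
typing: the term checks, with type R → R → P
ordered: ✗ — unused: q — weakening required
linear: ✗ — unused: q — weakening required
affine: ✓ — f, g, q, h: no repeats, contraction unneeded
relevant: ✗ — unused: q — weakening required
unrestricted: ✓ — typability at R → R → P is all that's needed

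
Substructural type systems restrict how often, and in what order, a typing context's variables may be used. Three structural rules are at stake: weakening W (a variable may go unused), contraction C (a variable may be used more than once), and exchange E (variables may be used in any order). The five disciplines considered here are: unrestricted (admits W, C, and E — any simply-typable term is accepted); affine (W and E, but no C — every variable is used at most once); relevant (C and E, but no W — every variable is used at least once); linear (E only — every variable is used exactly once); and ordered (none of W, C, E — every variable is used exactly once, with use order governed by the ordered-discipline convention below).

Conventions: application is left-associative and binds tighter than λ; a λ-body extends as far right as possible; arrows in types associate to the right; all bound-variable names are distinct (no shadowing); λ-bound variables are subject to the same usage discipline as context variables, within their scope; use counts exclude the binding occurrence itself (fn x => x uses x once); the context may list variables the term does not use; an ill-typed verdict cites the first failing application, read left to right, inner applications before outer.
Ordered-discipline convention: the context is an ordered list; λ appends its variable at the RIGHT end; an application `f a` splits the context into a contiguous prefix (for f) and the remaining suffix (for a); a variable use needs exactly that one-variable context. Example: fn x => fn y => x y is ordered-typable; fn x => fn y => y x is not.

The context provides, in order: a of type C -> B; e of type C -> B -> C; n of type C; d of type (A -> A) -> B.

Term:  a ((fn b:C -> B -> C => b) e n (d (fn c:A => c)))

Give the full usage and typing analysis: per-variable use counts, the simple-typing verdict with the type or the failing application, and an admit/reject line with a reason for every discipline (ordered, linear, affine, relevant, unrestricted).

variable uses: a=1, e=1, n=1, d=1, b (bound)=1, c (bound)=1
left-to-right use order: a, b, e, n, d, c
typing: well-typed — term : B
ordered: ✓, a, e, n, d, b, c once each; derivable with no W/C/E
linear: ✓, each of a, e, n, d, b, c used exactly once
affine: ✓, a, e, n, d, b, c: no repeats, contraction unneeded
relevant: ✓, at least one use each (a, e, n, d, b, c)
unrestricted: ✓, typability at B is all that's needed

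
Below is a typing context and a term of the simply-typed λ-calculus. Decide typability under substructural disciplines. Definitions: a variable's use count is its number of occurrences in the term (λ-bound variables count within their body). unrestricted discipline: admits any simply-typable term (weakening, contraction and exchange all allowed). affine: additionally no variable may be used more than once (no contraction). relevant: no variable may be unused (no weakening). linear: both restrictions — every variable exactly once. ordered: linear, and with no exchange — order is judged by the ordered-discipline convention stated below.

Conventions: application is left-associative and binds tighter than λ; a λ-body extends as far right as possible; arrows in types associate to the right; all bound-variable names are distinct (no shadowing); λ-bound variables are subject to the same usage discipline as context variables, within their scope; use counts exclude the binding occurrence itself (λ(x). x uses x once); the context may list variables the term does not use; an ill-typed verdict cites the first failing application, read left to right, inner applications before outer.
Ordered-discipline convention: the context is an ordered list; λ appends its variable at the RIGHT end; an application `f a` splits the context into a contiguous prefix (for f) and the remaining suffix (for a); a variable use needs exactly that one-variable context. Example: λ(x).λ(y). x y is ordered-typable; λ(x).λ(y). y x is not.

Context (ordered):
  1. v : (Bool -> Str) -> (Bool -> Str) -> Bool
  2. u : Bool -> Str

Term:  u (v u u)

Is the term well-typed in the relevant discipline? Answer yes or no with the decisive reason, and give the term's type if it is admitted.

yes — every one of v, u appears; term : Str
counts: v: 1, u: 3
order of uses: u, v, u, u
typing: ✓ — Str
summary: ordered ✗ · linear ✗ · affine ✗ · relevant ✓ · unrestricted ✓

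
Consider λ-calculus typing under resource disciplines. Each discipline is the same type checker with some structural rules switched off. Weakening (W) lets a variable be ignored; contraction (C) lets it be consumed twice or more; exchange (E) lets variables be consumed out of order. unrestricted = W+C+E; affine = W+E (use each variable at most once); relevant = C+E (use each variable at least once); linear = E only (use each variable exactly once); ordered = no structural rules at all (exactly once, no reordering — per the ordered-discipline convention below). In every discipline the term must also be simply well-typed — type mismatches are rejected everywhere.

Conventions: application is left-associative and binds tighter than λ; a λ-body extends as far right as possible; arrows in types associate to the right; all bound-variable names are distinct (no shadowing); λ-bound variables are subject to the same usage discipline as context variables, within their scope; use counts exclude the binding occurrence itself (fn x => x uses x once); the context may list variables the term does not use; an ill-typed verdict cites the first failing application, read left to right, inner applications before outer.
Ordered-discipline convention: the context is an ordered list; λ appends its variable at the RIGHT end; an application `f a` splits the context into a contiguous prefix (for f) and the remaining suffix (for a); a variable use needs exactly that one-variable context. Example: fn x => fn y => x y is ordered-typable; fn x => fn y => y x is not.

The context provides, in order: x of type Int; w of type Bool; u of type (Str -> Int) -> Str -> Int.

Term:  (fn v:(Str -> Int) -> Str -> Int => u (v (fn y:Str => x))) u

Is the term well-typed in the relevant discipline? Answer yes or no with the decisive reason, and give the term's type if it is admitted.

no — needs weakening: w, y unused
variable uses: x: 1×; w: 0×; u: 2×; v [bound]: 1×; y [bound]: 0×
use order (left to right): u, v, x, u
typing: well-typed — term : Str -> Int
all disciplines: ordered ✗ · linear ✗ · affine ✗ · relevant ✗ · unrestricted ✓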